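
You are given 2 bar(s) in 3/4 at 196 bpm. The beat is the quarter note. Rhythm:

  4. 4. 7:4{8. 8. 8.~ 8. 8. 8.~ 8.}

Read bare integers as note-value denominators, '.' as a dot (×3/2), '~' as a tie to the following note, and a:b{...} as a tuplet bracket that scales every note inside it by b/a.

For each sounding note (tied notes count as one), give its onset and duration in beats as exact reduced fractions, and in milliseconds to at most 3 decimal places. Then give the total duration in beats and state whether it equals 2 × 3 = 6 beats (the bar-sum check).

1) 0.0ms=0b +459.184ms=3/2b
2) 459.184ms=3/2b +459.184ms=3/2b
3) 918.367ms=3b +131.195ms=3/7b
4) 1049.563ms=24/7b +131.195ms=3/7b
5) 1180.758ms=27/7b +262.391ms=6/7b
6) 1443.149ms=33/7b +131.195ms=3/7b
7) 1574.344ms=36/7b +262.391ms=6/7b
Σ=6b of 6 (196bpm 3/4) — PASS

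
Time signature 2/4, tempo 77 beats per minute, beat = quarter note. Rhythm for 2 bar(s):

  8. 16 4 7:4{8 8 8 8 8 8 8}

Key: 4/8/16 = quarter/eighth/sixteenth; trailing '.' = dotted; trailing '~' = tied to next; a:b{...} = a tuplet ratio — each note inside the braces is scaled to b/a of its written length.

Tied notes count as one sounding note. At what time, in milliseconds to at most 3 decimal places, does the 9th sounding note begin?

note 9 onset = 24/7b = 2671.614ms

1. 0.0ms @ 0 + 584.416ms (3/4)
2. 584.416ms @ 3/4 + 194.805ms (1/4)
3. 779.221ms @ 1 + 779.221ms (1)
4. 1558.442ms @ 2 + 222.635ms (2/7)
5. 1781.076ms @ 16/7 + 222.635ms (2/7)
6. 2003.711ms @ 18/7 + 222.635ms (2/7)
7. 2226.345ms @ 20/7 + 222.635ms (2/7)
8. 2448.98ms @ 22/7 + 222.635ms (2/7)
9. 2671.614ms @ 24/7 + 222.635ms (2/7)
10. 2894.249ms @ 26/7 + 222.635ms (2/7)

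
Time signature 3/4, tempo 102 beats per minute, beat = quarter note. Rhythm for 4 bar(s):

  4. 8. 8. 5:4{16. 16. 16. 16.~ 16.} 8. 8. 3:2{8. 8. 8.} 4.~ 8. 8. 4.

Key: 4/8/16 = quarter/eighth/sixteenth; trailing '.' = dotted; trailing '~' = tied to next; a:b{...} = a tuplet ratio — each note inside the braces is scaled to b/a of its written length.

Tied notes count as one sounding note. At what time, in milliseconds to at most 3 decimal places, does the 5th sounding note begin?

1. 0.0ms @ 0 + 882.353ms (3/2)
2. 882.353ms @ 3/2 + 441.176ms (3/4)
3. 1323.529ms @ 9/4 + 441.176ms (3/4)
4. 1764.706ms @ 3 + 176.471ms (3/10)
5. 1941.176ms @ 33/10 + 176.471ms (3/10)
6. 2117.647ms @ 18/5 + 176.471ms (3/10)
7. 2294.118ms @ 39/10 + 352.941ms (3/5)
8. 2647.059ms @ 9/2 + 441.176ms (3/4)
9. 3088.235ms @ 21/4 + 441.176ms (3/4)
10. 3529.412ms @ 6 + 294.118ms (1/2)
11. 3823.529ms @ 13/2 + 294.118ms (1/2)
12. 4117.647ms @ 7 + 294.118ms (1/2)
13. 4411.765ms @ 15/2 + 1323.529ms (9/4)
14. 5735.294ms @ 39/4 + 441.176ms (3/4)
15. 6176.471ms @ 21/2 + 882.353ms (3/2)

note 5 onset = 33/10b = 1941.176ms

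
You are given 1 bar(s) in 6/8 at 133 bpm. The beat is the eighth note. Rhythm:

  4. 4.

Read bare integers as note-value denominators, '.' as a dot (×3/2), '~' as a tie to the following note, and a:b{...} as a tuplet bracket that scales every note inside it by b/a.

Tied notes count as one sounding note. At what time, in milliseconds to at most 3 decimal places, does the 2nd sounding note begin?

1. 0.0ms @ 0 + 1353.383ms (3)
2. 1353.383ms @ 3 + 1353.383ms (3)

note 2 onset = 3b = 1353.383ms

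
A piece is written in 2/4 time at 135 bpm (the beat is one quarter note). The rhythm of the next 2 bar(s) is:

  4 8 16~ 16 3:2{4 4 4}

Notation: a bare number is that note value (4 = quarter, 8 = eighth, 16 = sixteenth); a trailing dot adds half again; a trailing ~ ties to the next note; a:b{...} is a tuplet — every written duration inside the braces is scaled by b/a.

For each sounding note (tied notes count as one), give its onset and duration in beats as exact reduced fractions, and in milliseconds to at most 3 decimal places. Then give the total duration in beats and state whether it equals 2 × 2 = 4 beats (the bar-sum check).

1) 0.0ms=0b +444.444ms=1b
2) 444.444ms=1b +222.222ms=1/2b
3) 666.667ms=3/2b +222.222ms=1/2b
4) 888.889ms=2b +296.296ms=2/3b
5) 1185.185ms=8/3b +296.296ms=2/3b
6) 1481.481ms=10/3b +296.296ms=2/3b
Σ=4b of 4 (135bpm 2/4) — PASS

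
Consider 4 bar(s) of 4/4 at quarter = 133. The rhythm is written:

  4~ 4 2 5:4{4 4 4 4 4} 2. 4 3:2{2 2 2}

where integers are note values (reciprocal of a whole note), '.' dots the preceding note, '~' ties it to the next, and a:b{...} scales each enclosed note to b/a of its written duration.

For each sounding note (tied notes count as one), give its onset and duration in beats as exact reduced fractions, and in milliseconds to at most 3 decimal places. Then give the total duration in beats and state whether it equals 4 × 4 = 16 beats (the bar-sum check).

1) 0.0ms=0b +902.256ms=2b
2) 902.256ms=2b +902.256ms=2b
3) 1804.511ms=4b +360.902ms=4/5b
4) 2165.414ms=24/5b +360.902ms=4/5b
5) 2526.316ms=28/5b +360.902ms=4/5b
6) 2887.218ms=32/5b +360.902ms=4/5b
7) 3248.12ms=36/5b +360.902ms=4/5b
8) 3609.023ms=8b +1353.383ms=3b
9) 4962.406ms=11b +451.128ms=1b
10) 5413.534ms=12b +601.504ms=4/3b
11) 6015.038ms=40/3b +601.504ms=4/3b
12) 6616.541ms=44/3b +601.504ms=4/3b
Σ=16b of 16 (133bpm 4/4) — PASS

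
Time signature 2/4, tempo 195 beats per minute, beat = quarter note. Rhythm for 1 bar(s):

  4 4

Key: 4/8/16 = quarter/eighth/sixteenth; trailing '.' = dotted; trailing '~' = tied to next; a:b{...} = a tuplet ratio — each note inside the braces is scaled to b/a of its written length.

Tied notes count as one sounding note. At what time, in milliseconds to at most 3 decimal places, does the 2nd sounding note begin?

note 2 onset = 1b = 307.692ms

1. 0.0ms @ 0 + 307.692ms (1)
2. 307.692ms @ 1 + 307.692ms (1)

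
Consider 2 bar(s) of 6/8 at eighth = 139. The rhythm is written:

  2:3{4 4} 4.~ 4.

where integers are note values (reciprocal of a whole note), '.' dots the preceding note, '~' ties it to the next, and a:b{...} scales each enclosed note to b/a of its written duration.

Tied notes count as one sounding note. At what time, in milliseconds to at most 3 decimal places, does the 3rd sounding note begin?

note 3 onset = 6b = 2589.928ms

1. 0.0ms @ 0 + 1294.964ms (3)
2. 1294.964ms @ 3 + 1294.964ms (3)
3. 2589.928ms @ 6 + 2589.928ms (6)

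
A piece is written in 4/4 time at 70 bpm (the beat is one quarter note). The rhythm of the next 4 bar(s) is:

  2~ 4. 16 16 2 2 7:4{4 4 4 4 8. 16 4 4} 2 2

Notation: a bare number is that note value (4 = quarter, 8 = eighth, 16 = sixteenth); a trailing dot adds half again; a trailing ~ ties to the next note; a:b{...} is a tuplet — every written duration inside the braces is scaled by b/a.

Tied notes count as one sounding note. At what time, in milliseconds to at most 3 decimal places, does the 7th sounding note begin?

note 7 onset = 60/7b = 7346.939ms

1. 0.0ms @ 0 + 3000.0ms (7/2)
2. 3000.0ms @ 7/2 + 214.286ms (1/4)
3. 3214.286ms @ 15/4 + 214.286ms (1/4)
4. 3428.571ms @ 4 + 1714.286ms (2)
5. 5142.857ms @ 6 + 1714.286ms (2)
6. 6857.143ms @ 8 + 489.796ms (4/7)
7. 7346.939ms @ 60/7 + 489.796ms (4/7)
8. 7836.735ms @ 64/7 + 489.796ms (4/7)
9. 8326.531ms @ 68/7 + 489.796ms (4/7)
10. 8816.327ms @ 72/7 + 367.347ms (3/7)
11. 9183.673ms @ 75/7 + 122.449ms (1/7)
12. 9306.122ms @ 76/7 + 489.796ms (4/7)
13. 9795.918ms @ 80/7 + 489.796ms (4/7)
14. 10285.714ms @ 12 + 1714.286ms (2)
15. 12000.0ms @ 14 + 1714.286ms (2)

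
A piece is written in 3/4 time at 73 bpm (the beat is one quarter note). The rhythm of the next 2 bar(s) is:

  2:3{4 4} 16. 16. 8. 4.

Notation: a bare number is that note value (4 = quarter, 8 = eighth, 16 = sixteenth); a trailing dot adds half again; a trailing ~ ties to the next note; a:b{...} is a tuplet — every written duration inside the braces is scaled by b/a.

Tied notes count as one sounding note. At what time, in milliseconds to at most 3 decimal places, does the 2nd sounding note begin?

note 2 onset = 3/2b = 1232.877ms

1. 0.0ms @ 0 + 1232.877ms (3/2)
2. 1232.877ms @ 3/2 + 1232.877ms (3/2)
3. 2465.753ms @ 3 + 308.219ms (3/8)
4. 2773.973ms @ 27/8 + 308.219ms (3/8)
5. 3082.192ms @ 15/4 + 616.438ms (3/4)
6. 3698.63ms @ 9/2 + 1232.877ms (3/2)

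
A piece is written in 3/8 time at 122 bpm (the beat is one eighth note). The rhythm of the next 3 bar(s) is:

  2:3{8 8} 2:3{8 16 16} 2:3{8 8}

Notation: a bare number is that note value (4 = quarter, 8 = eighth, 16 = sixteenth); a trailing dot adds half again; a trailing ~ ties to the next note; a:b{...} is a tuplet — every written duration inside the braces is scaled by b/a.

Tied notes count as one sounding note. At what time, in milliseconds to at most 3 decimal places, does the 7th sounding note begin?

1. 0.0ms @ 0 + 737.705ms (3/2)
2. 737.705ms @ 3/2 + 737.705ms (3/2)
3. 1475.41ms @ 3 + 737.705ms (3/2)
4. 2213.115ms @ 9/2 + 368.852ms (3/4)
5. 2581.967ms @ 21/4 + 368.852ms (3/4)
6. 2950.82ms @ 6 + 737.705ms (3/2)
7. 3688.525ms @ 15/2 + 737.705ms (3/2)

note 7 onset = 15/2b = 3688.525ms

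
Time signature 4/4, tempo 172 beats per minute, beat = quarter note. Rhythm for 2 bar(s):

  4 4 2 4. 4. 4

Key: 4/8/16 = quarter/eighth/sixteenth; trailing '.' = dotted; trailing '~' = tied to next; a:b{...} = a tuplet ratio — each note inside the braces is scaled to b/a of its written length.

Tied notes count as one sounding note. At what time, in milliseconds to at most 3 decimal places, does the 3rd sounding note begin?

note 3 onset = 2b = 697.674ms

1. 0.0ms @ 0 + 348.837ms (1)
2. 348.837ms @ 1 + 348.837ms (1)
3. 697.674ms @ 2 + 697.674ms (2)
4. 1395.349ms @ 4 + 523.256ms (3/2)
5. 1918.605ms @ 11/2 + 523.256ms (3/2)
6. 2441.86ms @ 7 + 348.837ms (1)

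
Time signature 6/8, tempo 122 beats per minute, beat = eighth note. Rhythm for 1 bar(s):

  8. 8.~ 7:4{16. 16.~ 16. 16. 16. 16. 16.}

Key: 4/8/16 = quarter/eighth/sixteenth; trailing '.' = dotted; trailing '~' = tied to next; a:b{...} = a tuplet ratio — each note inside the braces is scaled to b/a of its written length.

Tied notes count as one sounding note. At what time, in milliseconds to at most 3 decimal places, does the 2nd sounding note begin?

note 2 onset = 3/2b = 737.705ms

1. 0.0ms @ 0 + 737.705ms (3/2)
2. 737.705ms @ 3/2 + 948.478ms (27/14)
3. 1686.183ms @ 24/7 + 421.546ms (6/7)
4. 2107.728ms @ 30/7 + 210.773ms (3/7)
5. 2318.501ms @ 33/7 + 210.773ms (3/7)
6. 2529.274ms @ 36/7 + 210.773ms (3/7)
7. 2740.047ms @ 39/7 + 210.773ms (3/7)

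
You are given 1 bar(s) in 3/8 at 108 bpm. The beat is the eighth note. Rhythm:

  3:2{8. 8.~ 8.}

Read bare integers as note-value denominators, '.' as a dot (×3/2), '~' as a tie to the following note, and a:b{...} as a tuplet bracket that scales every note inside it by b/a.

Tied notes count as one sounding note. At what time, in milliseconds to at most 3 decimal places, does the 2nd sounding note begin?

note 2 onset = 1b = 555.556ms

1. 0.0ms @ 0 + 555.556ms (1)
2. 555.556ms @ 1 + 1111.111ms (2)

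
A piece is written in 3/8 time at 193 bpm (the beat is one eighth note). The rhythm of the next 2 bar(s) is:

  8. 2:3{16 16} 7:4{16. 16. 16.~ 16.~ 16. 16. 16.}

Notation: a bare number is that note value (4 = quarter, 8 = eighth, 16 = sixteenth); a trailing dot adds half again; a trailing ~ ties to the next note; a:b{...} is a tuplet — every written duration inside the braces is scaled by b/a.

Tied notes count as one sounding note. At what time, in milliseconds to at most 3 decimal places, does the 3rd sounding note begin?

1. 0.0ms @ 0 + 466.321ms (3/2)
2. 466.321ms @ 3/2 + 233.161ms (3/4)
3. 699.482ms @ 9/4 + 233.161ms (3/4)
4. 932.642ms @ 3 + 133.235ms (3/7)
5. 1065.877ms @ 24/7 + 133.235ms (3/7)
6. 1199.112ms @ 27/7 + 399.704ms (9/7)
7. 1598.816ms @ 36/7 + 133.235ms (3/7)
8. 1732.05ms @ 39/7 + 133.235ms (3/7)

note 3 onset = 9/4b = 699.482ms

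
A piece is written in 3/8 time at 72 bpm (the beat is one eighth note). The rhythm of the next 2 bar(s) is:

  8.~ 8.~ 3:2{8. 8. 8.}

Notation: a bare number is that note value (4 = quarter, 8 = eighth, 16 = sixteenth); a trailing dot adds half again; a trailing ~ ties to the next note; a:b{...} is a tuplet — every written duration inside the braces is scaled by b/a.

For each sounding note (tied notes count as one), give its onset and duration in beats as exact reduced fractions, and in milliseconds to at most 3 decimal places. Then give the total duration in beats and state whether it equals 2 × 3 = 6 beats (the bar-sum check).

1) 0.0ms=0b +3333.333ms=4b
2) 3333.333ms=4b +833.333ms=1b
3) 4166.667ms=5b +833.333ms=1b
Σ=6b of 6 (72bpm 3/8) — PASS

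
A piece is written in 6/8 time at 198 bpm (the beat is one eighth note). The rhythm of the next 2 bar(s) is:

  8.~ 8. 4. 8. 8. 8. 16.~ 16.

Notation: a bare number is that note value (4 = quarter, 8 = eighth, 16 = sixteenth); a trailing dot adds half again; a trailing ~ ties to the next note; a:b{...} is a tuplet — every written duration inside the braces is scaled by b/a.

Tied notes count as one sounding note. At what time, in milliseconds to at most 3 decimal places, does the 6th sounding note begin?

1. 0.0ms @ 0 + 909.091ms (3)
2. 909.091ms @ 3 + 909.091ms (3)
3. 1818.182ms @ 6 + 454.545ms (3/2)
4. 2272.727ms @ 15/2 + 454.545ms (3/2)
5. 2727.273ms @ 9 + 454.545ms (3/2)
6. 3181.818ms @ 21/2 + 454.545ms (3/2)

note 6 onset = 21/2b = 3181.818ms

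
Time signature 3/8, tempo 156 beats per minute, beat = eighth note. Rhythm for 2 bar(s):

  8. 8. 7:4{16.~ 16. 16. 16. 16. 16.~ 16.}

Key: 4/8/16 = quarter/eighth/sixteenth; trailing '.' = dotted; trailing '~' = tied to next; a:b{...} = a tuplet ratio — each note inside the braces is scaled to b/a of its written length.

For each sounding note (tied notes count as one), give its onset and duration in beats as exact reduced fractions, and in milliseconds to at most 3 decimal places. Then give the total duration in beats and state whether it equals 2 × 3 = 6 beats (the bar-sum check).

1) 0.0ms=0b +576.923ms=3/2b
2) 576.923ms=3/2b +576.923ms=3/2b
3) 1153.846ms=3b +329.67ms=6/7b
4) 1483.516ms=27/7b +164.835ms=3/7b
5) 1648.352ms=30/7b +164.835ms=3/7b
6) 1813.187ms=33/7b +164.835ms=3/7b
7) 1978.022ms=36/7b +329.67ms=6/7b
Σ=6b of 6 (156bpm 3/8) — PASS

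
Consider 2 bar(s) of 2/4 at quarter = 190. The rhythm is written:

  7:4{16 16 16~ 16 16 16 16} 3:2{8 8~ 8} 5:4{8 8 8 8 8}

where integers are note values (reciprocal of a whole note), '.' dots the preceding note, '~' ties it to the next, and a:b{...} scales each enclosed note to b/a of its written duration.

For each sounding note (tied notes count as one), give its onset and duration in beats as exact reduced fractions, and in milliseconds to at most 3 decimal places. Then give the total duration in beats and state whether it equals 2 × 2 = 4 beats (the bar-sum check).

1) 0.0ms=0b +45.113ms=1/7b
2) 45.113ms=1/7b +45.113ms=1/7b
3) 90.226ms=2/7b +90.226ms=2/7b
4) 180.451ms=4/7b +45.113ms=1/7b
5) 225.564ms=5/7b +45.113ms=1/7b
6) 270.677ms=6/7b +45.113ms=1/7b
7) 315.789ms=1b +105.263ms=1/3b
8) 421.053ms=4/3b +210.526ms=2/3b
9) 631.579ms=2b +126.316ms=2/5b
10) 757.895ms=12/5b +126.316ms=2/5b
11) 884.211ms=14/5b +126.316ms=2/5b
12) 1010.526ms=16/5b +126.316ms=2/5b
13) 1136.842ms=18/5b +126.316ms=2/5b
Σ=4b of 4 (190bpm 2/4) — PASS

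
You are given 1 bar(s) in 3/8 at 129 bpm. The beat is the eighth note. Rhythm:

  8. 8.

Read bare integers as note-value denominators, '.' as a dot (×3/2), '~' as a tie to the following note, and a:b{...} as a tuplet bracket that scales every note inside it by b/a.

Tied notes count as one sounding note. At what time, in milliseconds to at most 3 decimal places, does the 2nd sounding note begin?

note 2 onset = 3/2b = 697.674ms

1. 0.0ms @ 0 + 697.674ms (3/2)
2. 697.674ms @ 3/2 + 697.674ms (3/2)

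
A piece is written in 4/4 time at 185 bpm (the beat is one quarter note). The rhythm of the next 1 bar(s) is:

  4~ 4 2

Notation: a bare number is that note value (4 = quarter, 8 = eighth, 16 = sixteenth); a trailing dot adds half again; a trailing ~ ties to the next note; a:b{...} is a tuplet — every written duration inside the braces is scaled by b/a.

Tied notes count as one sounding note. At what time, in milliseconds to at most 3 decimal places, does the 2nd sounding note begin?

1. 0.0ms @ 0 + 648.649ms (2)
2. 648.649ms @ 2 + 648.649ms (2)

note 2 onset = 2b = 648.649ms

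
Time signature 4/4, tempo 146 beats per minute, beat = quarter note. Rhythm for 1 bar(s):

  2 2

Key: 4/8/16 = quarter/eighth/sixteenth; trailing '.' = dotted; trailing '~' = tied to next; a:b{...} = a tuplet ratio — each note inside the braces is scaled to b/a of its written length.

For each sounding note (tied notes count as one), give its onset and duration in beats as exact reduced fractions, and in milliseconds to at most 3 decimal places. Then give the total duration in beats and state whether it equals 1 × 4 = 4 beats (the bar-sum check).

1) 0.0ms=0b +821.918ms=2b
2) 821.918ms=2b +821.918ms=2b
Σ=4b of 4 (146bpm 4/4) — PASS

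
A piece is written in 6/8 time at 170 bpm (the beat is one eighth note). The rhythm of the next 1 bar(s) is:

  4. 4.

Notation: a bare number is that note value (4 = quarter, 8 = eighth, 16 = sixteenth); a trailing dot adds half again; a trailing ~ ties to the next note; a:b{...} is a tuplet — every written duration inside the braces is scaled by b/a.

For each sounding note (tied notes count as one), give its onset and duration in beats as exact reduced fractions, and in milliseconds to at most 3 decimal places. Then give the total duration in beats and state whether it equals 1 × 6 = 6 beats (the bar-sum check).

1) 0.0ms=0b +1058.824ms=3b
2) 1058.824ms=3b +1058.824ms=3b
Σ=6b of 6 (170bpm 6/8) — PASS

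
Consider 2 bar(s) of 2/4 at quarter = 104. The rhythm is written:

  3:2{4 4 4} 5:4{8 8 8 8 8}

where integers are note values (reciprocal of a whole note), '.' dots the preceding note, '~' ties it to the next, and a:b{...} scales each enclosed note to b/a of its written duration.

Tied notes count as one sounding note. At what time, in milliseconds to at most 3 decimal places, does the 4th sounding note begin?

1. 0.0ms @ 0 + 384.615ms (2/3)
2. 384.615ms @ 2/3 + 384.615ms (2/3)
3. 769.231ms @ 4/3 + 384.615ms (2/3)
4. 1153.846ms @ 2 + 230.769ms (2/5)
5. 1384.615ms @ 12/5 + 230.769ms (2/5)
6. 1615.385ms @ 14/5 + 230.769ms (2/5)
7. 1846.154ms @ 16/5 + 230.769ms (2/5)
8. 2076.923ms @ 18/5 + 230.769ms (2/5)

note 4 onset = 2b = 1153.846ms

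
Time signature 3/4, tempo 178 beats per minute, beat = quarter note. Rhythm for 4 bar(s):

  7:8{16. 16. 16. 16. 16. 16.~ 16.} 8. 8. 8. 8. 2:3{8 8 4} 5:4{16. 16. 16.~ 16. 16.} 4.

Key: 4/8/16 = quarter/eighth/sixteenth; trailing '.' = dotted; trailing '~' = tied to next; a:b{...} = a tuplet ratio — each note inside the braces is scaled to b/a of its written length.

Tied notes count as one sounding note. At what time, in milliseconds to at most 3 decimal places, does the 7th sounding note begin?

note 7 onset = 3b = 1011.236ms

1. 0.0ms @ 0 + 144.462ms (3/7)
2. 144.462ms @ 3/7 + 144.462ms (3/7)
3. 288.925ms @ 6/7 + 144.462ms (3/7)
4. 433.387ms @ 9/7 + 144.462ms (3/7)
5. 577.849ms @ 12/7 + 144.462ms (3/7)
6. 722.311ms @ 15/7 + 288.925ms (6/7)
7. 1011.236ms @ 3 + 252.809ms (3/4)
8. 1264.045ms @ 15/4 + 252.809ms (3/4)
9. 1516.854ms @ 9/2 + 252.809ms (3/4)
10. 1769.663ms @ 21/4 + 252.809ms (3/4)
11. 2022.472ms @ 6 + 252.809ms (3/4)
12. 2275.281ms @ 27/4 + 252.809ms (3/4)
13. 2528.09ms @ 15/2 + 505.618ms (3/2)
14. 3033.708ms @ 9 + 101.124ms (3/10)
15. 3134.831ms @ 93/10 + 101.124ms (3/10)
16. 3235.955ms @ 48/5 + 202.247ms (3/5)
17. 3438.202ms @ 51/5 + 101.124ms (3/10)
18. 3539.326ms @ 21/2 + 505.618ms (3/2)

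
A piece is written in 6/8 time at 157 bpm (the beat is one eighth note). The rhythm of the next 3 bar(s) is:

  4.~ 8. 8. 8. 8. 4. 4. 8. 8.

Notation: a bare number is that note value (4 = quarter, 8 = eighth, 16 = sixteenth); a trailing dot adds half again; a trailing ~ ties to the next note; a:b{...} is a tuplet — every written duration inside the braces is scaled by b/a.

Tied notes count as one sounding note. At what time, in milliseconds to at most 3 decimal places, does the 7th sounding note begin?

1. 0.0ms @ 0 + 1719.745ms (9/2)
2. 1719.745ms @ 9/2 + 573.248ms (3/2)
3. 2292.994ms @ 6 + 573.248ms (3/2)
4. 2866.242ms @ 15/2 + 573.248ms (3/2)
5. 3439.49ms @ 9 + 1146.497ms (3)
6. 4585.987ms @ 12 + 1146.497ms (3)
7. 5732.484ms @ 15 + 573.248ms (3/2)
8. 6305.732ms @ 33/2 + 573.248ms (3/2)

note 7 onset = 15b = 5732.484ms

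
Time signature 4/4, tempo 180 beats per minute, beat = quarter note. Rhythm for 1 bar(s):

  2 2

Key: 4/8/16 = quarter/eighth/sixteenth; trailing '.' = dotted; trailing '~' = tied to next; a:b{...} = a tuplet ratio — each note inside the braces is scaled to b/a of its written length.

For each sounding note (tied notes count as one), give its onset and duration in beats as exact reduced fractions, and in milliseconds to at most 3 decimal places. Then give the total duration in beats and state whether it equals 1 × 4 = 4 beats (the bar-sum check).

1) 0.0ms=0b +666.667ms=2b
2) 666.667ms=2b +666.667ms=2b
Σ=4b of 4 (180bpm 4/4) — PASS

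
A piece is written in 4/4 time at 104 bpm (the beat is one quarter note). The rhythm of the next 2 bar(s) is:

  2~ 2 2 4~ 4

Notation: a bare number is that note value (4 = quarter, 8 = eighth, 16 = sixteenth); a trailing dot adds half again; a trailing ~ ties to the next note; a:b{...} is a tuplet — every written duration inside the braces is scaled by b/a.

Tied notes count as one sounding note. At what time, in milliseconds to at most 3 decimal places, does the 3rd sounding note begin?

1. 0.0ms @ 0 + 2307.692ms (4)
2. 2307.692ms @ 4 + 1153.846ms (2)
3. 3461.538ms @ 6 + 1153.846ms (2)

note 3 onset = 6b = 3461.538ms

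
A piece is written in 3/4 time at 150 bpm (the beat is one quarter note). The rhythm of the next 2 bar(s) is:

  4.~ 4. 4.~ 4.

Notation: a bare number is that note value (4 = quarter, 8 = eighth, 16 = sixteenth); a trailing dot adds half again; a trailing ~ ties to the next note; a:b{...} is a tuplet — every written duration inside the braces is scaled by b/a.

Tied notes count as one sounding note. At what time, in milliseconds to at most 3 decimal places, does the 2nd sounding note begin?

1. 0.0ms @ 0 + 1200.0ms (3)
2. 1200.0ms @ 3 + 1200.0ms (3)

note 2 onset = 3b = 1200.0ms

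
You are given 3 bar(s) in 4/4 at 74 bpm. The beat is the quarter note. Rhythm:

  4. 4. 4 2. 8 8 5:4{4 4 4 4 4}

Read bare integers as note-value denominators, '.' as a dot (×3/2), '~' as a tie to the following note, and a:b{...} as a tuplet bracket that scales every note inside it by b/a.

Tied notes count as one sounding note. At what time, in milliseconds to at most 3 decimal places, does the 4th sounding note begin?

1. 0.0ms @ 0 + 1216.216ms (3/2)
2. 1216.216ms @ 3/2 + 1216.216ms (3/2)
3. 2432.432ms @ 3 + 810.811ms (1)
4. 3243.243ms @ 4 + 2432.432ms (3)
5. 5675.676ms @ 7 + 405.405ms (1/2)
6. 6081.081ms @ 15/2 + 405.405ms (1/2)
7. 6486.486ms @ 8 + 648.649ms (4/5)
8. 7135.135ms @ 44/5 + 648.649ms (4/5)
9. 7783.784ms @ 48/5 + 648.649ms (4/5)
10. 8432.432ms @ 52/5 + 648.649ms (4/5)
11. 9081.081ms @ 56/5 + 648.649ms (4/5)

note 4 onset = 4b = 3243.243ms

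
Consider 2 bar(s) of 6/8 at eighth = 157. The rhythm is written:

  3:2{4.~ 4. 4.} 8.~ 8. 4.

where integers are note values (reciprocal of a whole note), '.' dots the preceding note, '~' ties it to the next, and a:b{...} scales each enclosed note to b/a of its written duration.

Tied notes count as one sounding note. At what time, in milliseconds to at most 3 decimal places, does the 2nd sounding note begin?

1. 0.0ms @ 0 + 1528.662ms (4)
2. 1528.662ms @ 4 + 764.331ms (2)
3. 2292.994ms @ 6 + 1146.497ms (3)
4. 3439.49ms @ 9 + 1146.497ms (3)

note 2 onset = 4b = 1528.662ms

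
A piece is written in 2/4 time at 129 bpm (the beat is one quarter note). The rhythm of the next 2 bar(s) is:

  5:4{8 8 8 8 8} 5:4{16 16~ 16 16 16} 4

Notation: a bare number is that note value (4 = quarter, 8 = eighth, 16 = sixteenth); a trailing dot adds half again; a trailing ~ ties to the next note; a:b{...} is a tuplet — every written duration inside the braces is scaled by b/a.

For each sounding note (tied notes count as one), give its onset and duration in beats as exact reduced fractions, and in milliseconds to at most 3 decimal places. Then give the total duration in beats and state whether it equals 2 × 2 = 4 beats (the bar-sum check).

1) 0.0ms=0b +186.047ms=2/5b
2) 186.047ms=2/5b +186.047ms=2/5b
3) 372.093ms=4/5b +186.047ms=2/5b
4) 558.14ms=6/5b +186.047ms=2/5b
5) 744.186ms=8/5b +186.047ms=2/5b
6) 930.233ms=2b +93.023ms=1/5b
7) 1023.256ms=11/5b +186.047ms=2/5b
8) 1209.302ms=13/5b +93.023ms=1/5b
9) 1302.326ms=14/5b +93.023ms=1/5b
10) 1395.349ms=3b +465.116ms=1b
Σ=4b of 4 (129bpm 2/4) — PASS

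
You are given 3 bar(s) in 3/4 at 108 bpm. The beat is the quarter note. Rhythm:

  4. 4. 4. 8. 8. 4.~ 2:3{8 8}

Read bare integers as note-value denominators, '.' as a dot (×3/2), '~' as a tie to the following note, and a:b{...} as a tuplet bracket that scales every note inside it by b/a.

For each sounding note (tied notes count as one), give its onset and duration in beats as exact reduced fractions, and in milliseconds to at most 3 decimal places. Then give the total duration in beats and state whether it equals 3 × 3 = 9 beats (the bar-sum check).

1) 0.0ms=0b +833.333ms=3/2b
2) 833.333ms=3/2b +833.333ms=3/2b
3) 1666.667ms=3b +833.333ms=3/2b
4) 2500.0ms=9/2b +416.667ms=3/4b
5) 2916.667ms=21/4b +416.667ms=3/4b
6) 3333.333ms=6b +1250.0ms=9/4b
7) 4583.333ms=33/4b +416.667ms=3/4b
Σ=9b of 9 (108bpm 3/4) — PASS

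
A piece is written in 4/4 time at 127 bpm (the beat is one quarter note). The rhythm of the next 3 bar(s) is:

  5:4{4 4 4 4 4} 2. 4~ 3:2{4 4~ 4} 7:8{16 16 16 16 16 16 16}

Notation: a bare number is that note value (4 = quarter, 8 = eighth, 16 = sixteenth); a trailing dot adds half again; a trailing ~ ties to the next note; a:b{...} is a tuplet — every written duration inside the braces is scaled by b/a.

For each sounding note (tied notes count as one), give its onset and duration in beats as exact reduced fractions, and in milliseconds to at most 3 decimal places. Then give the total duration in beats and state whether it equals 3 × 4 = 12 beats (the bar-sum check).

1) 0.0ms=0b +377.953ms=4/5b
2) 377.953ms=4/5b +377.953ms=4/5b
3) 755.906ms=8/5b +377.953ms=4/5b
4) 1133.858ms=12/5b +377.953ms=4/5b
5) 1511.811ms=16/5b +377.953ms=4/5b
6) 1889.764ms=4b +1417.323ms=3b
7) 3307.087ms=7b +787.402ms=5/3b
8) 4094.488ms=26/3b +629.921ms=4/3b
9) 4724.409ms=10b +134.983ms=2/7b
10) 4859.393ms=72/7b +134.983ms=2/7b
11) 4994.376ms=74/7b +134.983ms=2/7b
12) 5129.359ms=76/7b +134.983ms=2/7b
13) 5264.342ms=78/7b +134.983ms=2/7b
14) 5399.325ms=80/7b +134.983ms=2/7b
15) 5534.308ms=82/7b +134.983ms=2/7b
Σ=12b of 12 (127bpm 4/4) — PASS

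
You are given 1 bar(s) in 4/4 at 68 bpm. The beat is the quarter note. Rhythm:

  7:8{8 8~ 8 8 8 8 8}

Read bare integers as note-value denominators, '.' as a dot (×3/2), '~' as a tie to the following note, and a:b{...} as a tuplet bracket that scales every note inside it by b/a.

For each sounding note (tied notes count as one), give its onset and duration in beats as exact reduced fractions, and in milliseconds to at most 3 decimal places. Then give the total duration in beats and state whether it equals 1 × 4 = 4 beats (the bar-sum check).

1) 0.0ms=0b +504.202ms=4/7b
2) 504.202ms=4/7b +1008.403ms=8/7b
3) 1512.605ms=12/7b +504.202ms=4/7b
4) 2016.807ms=16/7b +504.202ms=4/7b
5) 2521.008ms=20/7b +504.202ms=4/7b
6) 3025.21ms=24/7b +504.202ms=4/7b
Σ=4b of 4 (68bpm 4/4) — PASS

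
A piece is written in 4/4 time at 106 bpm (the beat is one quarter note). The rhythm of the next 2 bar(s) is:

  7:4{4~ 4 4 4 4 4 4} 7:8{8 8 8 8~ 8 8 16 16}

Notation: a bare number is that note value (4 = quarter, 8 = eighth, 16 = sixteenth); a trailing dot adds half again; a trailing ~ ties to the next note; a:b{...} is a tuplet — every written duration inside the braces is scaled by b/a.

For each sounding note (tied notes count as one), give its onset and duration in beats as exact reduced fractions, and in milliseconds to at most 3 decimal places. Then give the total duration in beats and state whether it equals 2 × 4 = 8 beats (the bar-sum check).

1) 0.0ms=0b +646.9ms=8/7b
2) 646.9ms=8/7b +323.45ms=4/7b
3) 970.35ms=12/7b +323.45ms=4/7b
4) 1293.801ms=16/7b +323.45ms=4/7b
5) 1617.251ms=20/7b +323.45ms=4/7b
6) 1940.701ms=24/7b +323.45ms=4/7b
7) 2264.151ms=4b +323.45ms=4/7b
8) 2587.601ms=32/7b +323.45ms=4/7b
9) 2911.051ms=36/7b +323.45ms=4/7b
10) 3234.501ms=40/7b +646.9ms=8/7b
11) 3881.402ms=48/7b +323.45ms=4/7b
12) 4204.852ms=52/7b +161.725ms=2/7b
13) 4366.577ms=54/7b +161.725ms=2/7b
Σ=8b of 8 (106bpm 4/4) — PASS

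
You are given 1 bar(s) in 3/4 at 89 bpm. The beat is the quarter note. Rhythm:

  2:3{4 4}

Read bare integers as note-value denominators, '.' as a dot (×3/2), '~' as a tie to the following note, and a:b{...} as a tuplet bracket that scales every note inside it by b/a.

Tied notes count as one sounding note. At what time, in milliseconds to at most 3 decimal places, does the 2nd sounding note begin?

1. 0.0ms @ 0 + 1011.236ms (3/2)
2. 1011.236ms @ 3/2 + 1011.236ms (3/2)

note 2 onset = 3/2b = 1011.236ms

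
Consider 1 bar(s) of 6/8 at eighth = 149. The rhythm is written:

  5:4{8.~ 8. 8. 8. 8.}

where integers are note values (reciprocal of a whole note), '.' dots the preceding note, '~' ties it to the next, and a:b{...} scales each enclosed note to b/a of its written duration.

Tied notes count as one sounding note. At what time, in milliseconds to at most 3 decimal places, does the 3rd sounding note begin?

note 3 onset = 18/5b = 1449.664ms

1. 0.0ms @ 0 + 966.443ms (12/5)
2. 966.443ms @ 12/5 + 483.221ms (6/5)
3. 1449.664ms @ 18/5 + 483.221ms (6/5)
4. 1932.886ms @ 24/5 + 483.221ms (6/5)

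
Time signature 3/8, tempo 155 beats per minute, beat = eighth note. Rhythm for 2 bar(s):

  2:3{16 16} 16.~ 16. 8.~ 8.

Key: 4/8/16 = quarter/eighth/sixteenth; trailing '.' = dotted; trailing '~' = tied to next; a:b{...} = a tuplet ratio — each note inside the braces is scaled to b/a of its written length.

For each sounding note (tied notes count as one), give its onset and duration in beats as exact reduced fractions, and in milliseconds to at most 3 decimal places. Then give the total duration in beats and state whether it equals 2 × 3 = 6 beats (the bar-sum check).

1) 0.0ms=0b +290.323ms=3/4b
2) 290.323ms=3/4b +290.323ms=3/4b
3) 580.645ms=3/2b +580.645ms=3/2b
4) 1161.29ms=3b +1161.29ms=3b
Σ=6b of 6 (155bpm 3/8) — PASS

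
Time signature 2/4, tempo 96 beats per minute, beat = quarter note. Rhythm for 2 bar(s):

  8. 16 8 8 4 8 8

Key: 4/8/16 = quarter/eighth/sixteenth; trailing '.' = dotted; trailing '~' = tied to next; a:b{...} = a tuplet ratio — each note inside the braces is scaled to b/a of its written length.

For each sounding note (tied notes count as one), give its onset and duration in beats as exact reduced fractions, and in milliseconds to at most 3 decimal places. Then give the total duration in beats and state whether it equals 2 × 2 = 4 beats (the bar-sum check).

1) 0.0ms=0b +468.75ms=3/4b
2) 468.75ms=3/4b +156.25ms=1/4b
3) 625.0ms=1b +312.5ms=1/2b
4) 937.5ms=3/2b +312.5ms=1/2b
5) 1250.0ms=2b +625.0ms=1b
6) 1875.0ms=3b +312.5ms=1/2b
7) 2187.5ms=7/2b +312.5ms=1/2b
Σ=4b of 4 (96bpm 2/4) — PASS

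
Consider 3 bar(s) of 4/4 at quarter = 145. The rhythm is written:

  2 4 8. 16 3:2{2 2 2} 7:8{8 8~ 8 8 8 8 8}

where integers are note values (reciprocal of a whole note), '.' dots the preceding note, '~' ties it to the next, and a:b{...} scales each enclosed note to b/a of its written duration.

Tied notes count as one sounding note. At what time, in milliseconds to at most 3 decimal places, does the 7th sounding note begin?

1. 0.0ms @ 0 + 827.586ms (2)
2. 827.586ms @ 2 + 413.793ms (1)
3. 1241.379ms @ 3 + 310.345ms (3/4)
4. 1551.724ms @ 15/4 + 103.448ms (1/4)
5. 1655.172ms @ 4 + 551.724ms (4/3)
6. 2206.897ms @ 16/3 + 551.724ms (4/3)
7. 2758.621ms @ 20/3 + 551.724ms (4/3)
8. 3310.345ms @ 8 + 236.453ms (4/7)
9. 3546.798ms @ 60/7 + 472.906ms (8/7)
10. 4019.704ms @ 68/7 + 236.453ms (4/7)
11. 4256.158ms @ 72/7 + 236.453ms (4/7)
12. 4492.611ms @ 76/7 + 236.453ms (4/7)
13. 4729.064ms @ 80/7 + 236.453ms (4/7)

note 7 onset = 20/3b = 2758.621ms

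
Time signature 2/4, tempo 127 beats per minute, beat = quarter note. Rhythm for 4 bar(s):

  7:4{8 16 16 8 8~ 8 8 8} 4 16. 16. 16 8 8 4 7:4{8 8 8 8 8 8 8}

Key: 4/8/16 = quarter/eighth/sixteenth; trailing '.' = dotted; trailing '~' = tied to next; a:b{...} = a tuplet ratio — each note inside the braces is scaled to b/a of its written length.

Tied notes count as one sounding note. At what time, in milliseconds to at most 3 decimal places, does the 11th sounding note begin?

1. 0.0ms @ 0 + 134.983ms (2/7)
2. 134.983ms @ 2/7 + 67.492ms (1/7)
3. 202.475ms @ 3/7 + 67.492ms (1/7)
4. 269.966ms @ 4/7 + 134.983ms (2/7)
5. 404.949ms @ 6/7 + 269.966ms (4/7)
6. 674.916ms @ 10/7 + 134.983ms (2/7)
7. 809.899ms @ 12/7 + 134.983ms (2/7)
8. 944.882ms @ 2 + 472.441ms (1)
9. 1417.323ms @ 3 + 177.165ms (3/8)
10. 1594.488ms @ 27/8 + 177.165ms (3/8)
11. 1771.654ms @ 15/4 + 118.11ms (1/4)
12. 1889.764ms @ 4 + 236.22ms (1/2)
13. 2125.984ms @ 9/2 + 236.22ms (1/2)
14. 2362.205ms @ 5 + 472.441ms (1)
15. 2834.646ms @ 6 + 134.983ms (2/7)
16. 2969.629ms @ 44/7 + 134.983ms (2/7)
17. 3104.612ms @ 46/7 + 134.983ms (2/7)
18. 3239.595ms @ 48/7 + 134.983ms (2/7)
19. 3374.578ms @ 50/7 + 134.983ms (2/7)
20. 3509.561ms @ 52/7 + 134.983ms (2/7)
21. 3644.544ms @ 54/7 + 134.983ms (2/7)

note 11 onset = 15/4b = 1771.654ms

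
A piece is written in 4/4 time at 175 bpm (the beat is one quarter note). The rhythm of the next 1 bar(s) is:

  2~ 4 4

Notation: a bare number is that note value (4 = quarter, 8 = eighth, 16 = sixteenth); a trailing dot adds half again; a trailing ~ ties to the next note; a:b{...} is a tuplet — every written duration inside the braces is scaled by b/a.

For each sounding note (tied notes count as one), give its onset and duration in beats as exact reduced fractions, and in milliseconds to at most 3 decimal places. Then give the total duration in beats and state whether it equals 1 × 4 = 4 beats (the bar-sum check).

1) 0.0ms=0b +1028.571ms=3b
2) 1028.571ms=3b +342.857ms=1b
Σ=4b of 4 (175bpm 4/4) — PASS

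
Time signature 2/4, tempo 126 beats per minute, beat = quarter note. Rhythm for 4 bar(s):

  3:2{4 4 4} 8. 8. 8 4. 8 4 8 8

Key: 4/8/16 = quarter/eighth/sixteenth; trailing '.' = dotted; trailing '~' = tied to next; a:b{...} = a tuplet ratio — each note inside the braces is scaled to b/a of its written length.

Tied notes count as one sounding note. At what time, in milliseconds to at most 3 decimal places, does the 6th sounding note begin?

note 6 onset = 7/2b = 1666.667ms

1. 0.0ms @ 0 + 317.46ms (2/3)
2. 317.46ms @ 2/3 + 317.46ms (2/3)
3. 634.921ms @ 4/3 + 317.46ms (2/3)
4. 952.381ms @ 2 + 357.143ms (3/4)
5. 1309.524ms @ 11/4 + 357.143ms (3/4)
6. 1666.667ms @ 7/2 + 238.095ms (1/2)
7. 1904.762ms @ 4 + 714.286ms (3/2)
8. 2619.048ms @ 11/2 + 238.095ms (1/2)
9. 2857.143ms @ 6 + 476.19ms (1)
10. 3333.333ms @ 7 + 238.095ms (1/2)
11. 3571.429ms @ 15/2 + 238.095ms (1/2)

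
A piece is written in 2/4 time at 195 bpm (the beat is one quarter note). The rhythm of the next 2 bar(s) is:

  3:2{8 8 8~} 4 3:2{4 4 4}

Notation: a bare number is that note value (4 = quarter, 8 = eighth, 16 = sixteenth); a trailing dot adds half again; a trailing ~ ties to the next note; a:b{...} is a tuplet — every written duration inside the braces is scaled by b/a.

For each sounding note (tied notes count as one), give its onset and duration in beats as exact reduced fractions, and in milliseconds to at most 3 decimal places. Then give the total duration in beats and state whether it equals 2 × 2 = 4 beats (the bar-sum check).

1) 0.0ms=0b +102.564ms=1/3b
2) 102.564ms=1/3b +102.564ms=1/3b
3) 205.128ms=2/3b +410.256ms=4/3b
4) 615.385ms=2b +205.128ms=2/3b
5) 820.513ms=8/3b +205.128ms=2/3b
6) 1025.641ms=10/3b +205.128ms=2/3b
Σ=4b of 4 (195bpm 2/4) — PASS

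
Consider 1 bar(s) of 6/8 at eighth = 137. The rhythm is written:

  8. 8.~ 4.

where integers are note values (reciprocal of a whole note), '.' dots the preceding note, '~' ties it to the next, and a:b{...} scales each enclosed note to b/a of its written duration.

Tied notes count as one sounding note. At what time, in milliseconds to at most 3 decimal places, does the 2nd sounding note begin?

1. 0.0ms @ 0 + 656.934ms (3/2)
2. 656.934ms @ 3/2 + 1970.803ms (9/2)

note 2 onset = 3/2b = 656.934ms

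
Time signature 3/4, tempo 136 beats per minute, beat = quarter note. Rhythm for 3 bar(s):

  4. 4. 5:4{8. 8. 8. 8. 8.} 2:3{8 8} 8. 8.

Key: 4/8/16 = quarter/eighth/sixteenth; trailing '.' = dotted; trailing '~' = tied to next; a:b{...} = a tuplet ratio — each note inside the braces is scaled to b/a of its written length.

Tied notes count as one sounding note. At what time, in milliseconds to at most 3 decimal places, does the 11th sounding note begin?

1. 0.0ms @ 0 + 661.765ms (3/2)
2. 661.765ms @ 3/2 + 661.765ms (3/2)
3. 1323.529ms @ 3 + 264.706ms (3/5)
4. 1588.235ms @ 18/5 + 264.706ms (3/5)
5. 1852.941ms @ 21/5 + 264.706ms (3/5)
6. 2117.647ms @ 24/5 + 264.706ms (3/5)
7. 2382.353ms @ 27/5 + 264.706ms (3/5)
8. 2647.059ms @ 6 + 330.882ms (3/4)
9. 2977.941ms @ 27/4 + 330.882ms (3/4)
10. 3308.824ms @ 15/2 + 330.882ms (3/4)
11. 3639.706ms @ 33/4 + 330.882ms (3/4)

note 11 onset = 33/4b = 3639.706ms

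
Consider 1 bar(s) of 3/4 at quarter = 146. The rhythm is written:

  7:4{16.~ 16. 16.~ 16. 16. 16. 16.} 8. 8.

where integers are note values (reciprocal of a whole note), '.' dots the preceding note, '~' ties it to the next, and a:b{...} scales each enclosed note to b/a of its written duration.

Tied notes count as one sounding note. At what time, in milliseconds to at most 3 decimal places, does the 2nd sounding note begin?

1. 0.0ms @ 0 + 176.125ms (3/7)
2. 176.125ms @ 3/7 + 176.125ms (3/7)
3. 352.25ms @ 6/7 + 88.063ms (3/14)
4. 440.313ms @ 15/14 + 88.063ms (3/14)
5. 528.376ms @ 9/7 + 88.063ms (3/14)
6. 616.438ms @ 3/2 + 308.219ms (3/4)
7. 924.658ms @ 9/4 + 308.219ms (3/4)

note 2 onset = 3/7b = 176.125ms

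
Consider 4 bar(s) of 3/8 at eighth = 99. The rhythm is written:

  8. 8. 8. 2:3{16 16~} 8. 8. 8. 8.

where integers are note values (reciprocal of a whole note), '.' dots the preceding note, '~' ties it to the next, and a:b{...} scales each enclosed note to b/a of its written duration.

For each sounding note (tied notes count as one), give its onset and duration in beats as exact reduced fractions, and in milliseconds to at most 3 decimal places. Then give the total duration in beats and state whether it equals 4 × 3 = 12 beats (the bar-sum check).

1) 0.0ms=0b +909.091ms=3/2b
2) 909.091ms=3/2b +909.091ms=3/2b
3) 1818.182ms=3b +909.091ms=3/2b
4) 2727.273ms=9/2b +454.545ms=3/4b
5) 3181.818ms=21/4b +1363.636ms=9/4b
6) 4545.455ms=15/2b +909.091ms=3/2b
7) 5454.545ms=9b +909.091ms=3/2b
8) 6363.636ms=21/2b +909.091ms=3/2b
Σ=12b of 12 (99bpm 3/8) — PASS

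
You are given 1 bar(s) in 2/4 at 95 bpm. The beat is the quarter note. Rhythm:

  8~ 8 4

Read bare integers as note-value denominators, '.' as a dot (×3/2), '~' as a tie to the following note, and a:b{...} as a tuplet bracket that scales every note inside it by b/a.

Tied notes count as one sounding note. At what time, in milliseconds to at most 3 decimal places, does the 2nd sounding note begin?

1. 0.0ms @ 0 + 631.579ms (1)
2. 631.579ms @ 1 + 631.579ms (1)

note 2 onset = 1b = 631.579ms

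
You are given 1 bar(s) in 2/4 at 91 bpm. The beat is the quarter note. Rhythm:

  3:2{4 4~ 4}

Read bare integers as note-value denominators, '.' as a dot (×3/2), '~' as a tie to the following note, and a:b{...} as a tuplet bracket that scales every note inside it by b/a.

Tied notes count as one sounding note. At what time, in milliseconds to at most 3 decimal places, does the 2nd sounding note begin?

note 2 onset = 2/3b = 439.56ms

1. 0.0ms @ 0 + 439.56ms (2/3)
2. 439.56ms @ 2/3 + 879.121ms (4/3)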